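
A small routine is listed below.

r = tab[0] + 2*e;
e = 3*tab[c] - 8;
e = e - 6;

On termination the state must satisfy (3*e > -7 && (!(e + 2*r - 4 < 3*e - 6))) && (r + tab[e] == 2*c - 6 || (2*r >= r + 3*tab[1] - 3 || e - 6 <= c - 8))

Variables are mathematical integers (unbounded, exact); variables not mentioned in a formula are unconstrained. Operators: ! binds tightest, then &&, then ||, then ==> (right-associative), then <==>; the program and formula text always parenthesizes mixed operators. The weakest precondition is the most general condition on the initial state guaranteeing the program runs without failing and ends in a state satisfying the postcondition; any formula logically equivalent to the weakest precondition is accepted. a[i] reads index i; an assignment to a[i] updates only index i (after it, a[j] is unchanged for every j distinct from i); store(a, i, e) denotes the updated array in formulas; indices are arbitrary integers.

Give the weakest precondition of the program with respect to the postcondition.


Working backward. After the program, the postcondition (3*e > -7 && (!(e + 2*r - 4 < 3*e - 6))) && (r + tab[e] == 2*c - 6 || (2*r >= r + 3*tab[1] - 3 || e - 6 <= c - 8)) must hold; in canonical form it is 3*e > -7 && (!(2*r < 2*e - 2)) && (tab[e] + r == 2*c - 6 || r >= 3*tab[1] - 3 || e <= c - 2).
Before e := e - 6: 3*e > 11 && (!(2*r < 2*e - 14)) && (tab[e - 6] + r == 2*c - 6 || r >= 3*tab[1] - 3 || e <= c + 4)
Before e := 3*tab[c] - 8: 9*tab[c] > 35 && (!(2*r < 6*tab[c] - 30)) && (tab[3*tab[c] - 14] + r == 2*c - 6 || r >= 3*tab[1] - 3 || 3*tab[c] <= c + 12)
Before r := tab[0] + 2*e: 9*tab[c] > 35 && (!(2*tab[0] + 4*e < 6*tab[c] - 30)) && (tab[0] + tab[3*tab[c] - 14] + 2*e == 2*c - 6 || tab[0] + 2*e >= 3*tab[1] - 3 || 3*tab[c] <= c + 12)
Answer: WP = 9*tab[c] > 35 && (!(2*tab[0] + 4*e < 6*tab[c] - 30)) && (tab[0] + tab[3*tab[c] - 14] + 2*e == 2*c - 6 || tab[0] + 2*e >= 3*tab[1] - 3 || 3*tab[c] <= c + 12)


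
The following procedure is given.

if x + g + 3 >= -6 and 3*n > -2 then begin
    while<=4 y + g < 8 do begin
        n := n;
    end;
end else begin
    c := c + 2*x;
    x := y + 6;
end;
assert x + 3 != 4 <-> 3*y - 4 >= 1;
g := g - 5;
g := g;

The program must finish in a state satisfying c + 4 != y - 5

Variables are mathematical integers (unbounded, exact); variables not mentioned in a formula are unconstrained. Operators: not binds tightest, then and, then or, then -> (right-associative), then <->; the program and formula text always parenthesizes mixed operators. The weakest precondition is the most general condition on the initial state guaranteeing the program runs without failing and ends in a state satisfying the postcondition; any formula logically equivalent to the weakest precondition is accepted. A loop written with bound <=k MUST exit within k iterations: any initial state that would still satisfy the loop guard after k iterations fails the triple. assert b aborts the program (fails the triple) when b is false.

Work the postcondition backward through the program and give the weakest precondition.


Working backward. After the program, the postcondition c + 4 != y - 5 must hold; in canonical form it is c != y - 9.
Before g := g: c != y - 9
Before g := g - 5: c != y - 9
Before assert x + 3 != 4 <-> 3*y - 4 >= 1: (x != 1 <-> 3*y >= 5) and c != y - 9
Then branch requires (g + y < 8 -> ((g + y < 8 -> ((g + y < 8 -> ((g + y < 8 -> ((not (g + y < 8)) and (x != 1 <-> 3*y >= 5) and c != y - 9)) and ((not (g + y < 8)) -> ((x != 1 <-> 3*y >= 5) and c != y - 9)))) and ((not (g + y < 8)) -> ((x != 1 <-> 3*y >= 5) and c != y - 9)))) and ((not (g + y < 8)) -> ((x != 1 <-> 3*y >= 5) and c != y - 9)))) and ((not (g + y < 8)) -> ((x != 1 <-> 3*y >= 5) and c != y - 9)); else branch requires (y != -5 <-> 3*y >= 5) and c + 2*x != y - 9.
Before the if: ((g + x >= -9 and 3*n > -2) -> ((g + y < 8 -> ((g + y < 8 -> ((g + y < 8 -> ((g + y < 8 -> ((not (g + y < 8)) and (x != 1 <-> 3*y >= 5) and c != y - 9)) and ((not (g + y < 8)) -> ((x != 1 <-> 3*y >= 5) and c != y - 9)))) and ((not (g + y < 8)) -> ((x != 1 <-> 3*y >= 5) and c != y - 9)))) and ((not (g + y < 8)) -> ((x != 1 <-> 3*y >= 5) and c != y - 9)))) and ((not (g + y < 8)) -> ((x != 1 <-> 3*y >= 5) and c != y - 9)))) and ((not (g + x >= -9 and 3*n > -2)) -> ((y != -5 <-> 3*y >= 5) and c + 2*x != y - 9))
Answer: WP = ((g + x >= -9 and 3*n > -2) -> ((g + y < 8 -> ((g + y < 8 -> ((g + y < 8 -> ((g + y < 8 -> ((not (g + y < 8)) and (x != 1 <-> 3*y >= 5) and c != y - 9)) and ((not (g + y < 8)) -> ((x != 1 <-> 3*y >= 5) and c != y - 9)))) and ((not (g + y < 8)) -> ((x != 1 <-> 3*y >= 5) and c != y - 9)))) and ((not (g + y < 8)) -> ((x != 1 <-> 3*y >= 5) and c != y - 9)))) and ((not (g + y < 8)) -> ((x != 1 <-> 3*y >= 5) and c != y - 9)))) and ((not (g + x >= -9 and 3*n > -2)) -> ((y != -5 <-> 3*y >= 5) and c + 2*x != y - 9))


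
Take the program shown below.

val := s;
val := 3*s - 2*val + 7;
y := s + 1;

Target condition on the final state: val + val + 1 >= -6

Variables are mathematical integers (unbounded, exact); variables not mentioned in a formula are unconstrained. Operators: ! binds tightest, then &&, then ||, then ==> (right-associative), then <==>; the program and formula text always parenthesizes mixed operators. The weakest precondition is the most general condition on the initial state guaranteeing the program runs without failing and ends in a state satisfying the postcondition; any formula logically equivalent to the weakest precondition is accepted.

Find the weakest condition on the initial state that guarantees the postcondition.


Working backward. After the program, the postcondition val + val + 1 >= -6 must hold; in canonical form it is 2*val >= -7.
Before y := s + 1: 2*val >= -7
Before val := 3*s - 2*val + 7: 6*s >= 4*val - 21
Before val := s: 2*s >= -21
Answer: WP = 2*s >= -21


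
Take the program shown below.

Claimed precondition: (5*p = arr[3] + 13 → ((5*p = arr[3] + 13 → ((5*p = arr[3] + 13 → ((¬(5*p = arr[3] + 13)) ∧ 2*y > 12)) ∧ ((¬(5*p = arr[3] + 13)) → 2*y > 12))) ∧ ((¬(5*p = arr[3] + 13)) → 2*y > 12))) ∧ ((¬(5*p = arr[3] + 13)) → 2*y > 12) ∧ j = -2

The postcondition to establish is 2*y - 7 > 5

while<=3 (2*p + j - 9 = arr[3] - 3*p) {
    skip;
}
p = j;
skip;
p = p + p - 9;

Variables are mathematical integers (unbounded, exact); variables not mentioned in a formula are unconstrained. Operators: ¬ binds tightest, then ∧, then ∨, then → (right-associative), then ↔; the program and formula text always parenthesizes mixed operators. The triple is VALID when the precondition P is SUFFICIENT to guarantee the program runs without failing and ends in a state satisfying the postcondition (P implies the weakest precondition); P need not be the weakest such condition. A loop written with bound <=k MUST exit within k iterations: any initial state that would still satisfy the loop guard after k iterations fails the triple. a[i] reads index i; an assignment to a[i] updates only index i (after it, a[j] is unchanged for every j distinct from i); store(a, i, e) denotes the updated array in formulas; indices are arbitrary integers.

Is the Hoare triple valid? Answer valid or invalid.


Working backward. After the program, the postcondition 2*y - 7 > 5 must hold; in canonical form it is 2*y > 12.
Before p := p + p - 9: 2*y > 12
Before skip: 2*y > 12
Before p := j: 2*y > 12
Before the loop (bound <=3), unroll the exhaustion recursion (WP_0 = exit-now case; WP_j = one more guarded iteration, up to j = 3):
  WP_0: (¬(j + 5*p = arr[3] + 9)) ∧ 2*y > 12
  WP_1: (j + 5*p = arr[3] + 9 → ((¬(j + 5*p = arr[3] + 9)) ∧ 2*y > 12)) ∧ ((¬(j + 5*p = arr[3] + 9)) → 2*y > 12)
  WP_2: (j + 5*p = arr[3] + 9 → ((j + 5*p = arr[3] + 9 → ((¬(j + 5*p = arr[3] + 9)) ∧ 2*y > 12)) ∧ ((¬(j + 5*p = arr[3] + 9)) → 2*y > 12))) ∧ ((¬(j + 5*p = arr[3] + 9)) → 2*y > 12)
  WP_3: (j + 5*p = arr[3] + 9 → ((j + 5*p = arr[3] + 9 → ((j + 5*p = arr[3] + 9 → ((¬(j + 5*p = arr[3] + 9)) ∧ 2*y > 12)) ∧ ((¬(j + 5*p = arr[3] + 9)) → 2*y > 12))) ∧ ((¬(j + 5*p = arr[3] + 9)) → 2*y > 12))) ∧ ((¬(j + 5*p = arr[3] + 9)) → 2*y > 12)
So before the loop: (j + 5*p = arr[3] + 9 → ((j + 5*p = arr[3] + 9 → ((j + 5*p = arr[3] + 9 → ((¬(j + 5*p = arr[3] + 9)) ∧ 2*y > 12)) ∧ ((¬(j + 5*p = arr[3] + 9)) → 2*y > 12))) ∧ ((¬(j + 5*p = arr[3] + 9)) → 2*y > 12))) ∧ ((¬(j + 5*p = arr[3] + 9)) → 2*y > 12)
The weakest precondition is (j + 5*p = arr[3] + 9 → ((j + 5*p = arr[3] + 9 → ((j + 5*p = arr[3] + 9 → ((¬(j + 5*p = arr[3] + 9)) ∧ 2*y > 12)) ∧ ((¬(j + 5*p = arr[3] + 9)) → 2*y > 12))) ∧ ((¬(j + 5*p = arr[3] + 9)) → 2*y > 12))) ∧ ((¬(j + 5*p = arr[3] + 9)) → 2*y > 12).
Check whether (5*p = arr[3] + 13 → ((5*p = arr[3] + 13 → ((5*p = arr[3] + 13 → ((¬(5*p = arr[3] + 13)) ∧ 2*y > 12)) ∧ ((¬(5*p = arr[3] + 13)) → 2*y > 12))) ∧ ((¬(5*p = arr[3] + 13)) → 2*y > 12))) ∧ ((¬(5*p = arr[3] + 13)) → 2*y > 12) ∧ j = -2 implies it.
Countermodel: at the initial state arr = {[3] = 4, elsewhere 4}, j = -2, p = 3, y = 7, the precondition holds but the weakest precondition fails.
Answer: invalid


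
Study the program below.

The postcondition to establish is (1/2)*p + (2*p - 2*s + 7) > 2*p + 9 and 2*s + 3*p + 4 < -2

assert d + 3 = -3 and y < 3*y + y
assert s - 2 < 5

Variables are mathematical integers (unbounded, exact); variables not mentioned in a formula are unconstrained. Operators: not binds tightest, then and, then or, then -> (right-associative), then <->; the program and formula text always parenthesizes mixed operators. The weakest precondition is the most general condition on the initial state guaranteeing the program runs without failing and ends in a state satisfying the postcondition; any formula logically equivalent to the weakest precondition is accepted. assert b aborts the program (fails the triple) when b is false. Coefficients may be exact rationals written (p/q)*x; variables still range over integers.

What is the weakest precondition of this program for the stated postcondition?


Working backward. After the program, the postcondition (1/2)*p + (2*p - 2*s + 7) > 2*p + 9 and 2*s + 3*p + 4 < -2 must hold; in canonical form it is (1/2)*p > 2*s + 2 and 3*p + 2*s < -6.
Before assert s - 2 < 5: s < 7 and (1/2)*p > 2*s + 2 and 3*p + 2*s < -6
Before assert d + 3 = -3 and y < 3*y + y: d = -6 and 3*y > 0 and s < 7 and (1/2)*p > 2*s + 2 and 3*p + 2*s < -6
Answer: WP = d = -6 and 3*y > 0 and s < 7 and (1/2)*p > 2*s + 2 and 3*p + 2*s < -6


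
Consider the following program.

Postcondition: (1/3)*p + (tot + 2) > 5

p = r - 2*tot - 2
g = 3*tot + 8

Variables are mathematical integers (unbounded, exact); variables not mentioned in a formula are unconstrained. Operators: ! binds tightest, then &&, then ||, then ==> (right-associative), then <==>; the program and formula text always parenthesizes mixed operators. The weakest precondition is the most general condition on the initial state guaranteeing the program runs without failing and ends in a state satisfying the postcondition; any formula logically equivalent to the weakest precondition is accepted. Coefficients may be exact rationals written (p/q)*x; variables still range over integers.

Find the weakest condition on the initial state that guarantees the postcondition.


Working backward. After the program, the postcondition (1/3)*p + (tot + 2) > 5 must hold; in canonical form it is (1/3)*p + tot > 3.
Before g := 3*tot + 8: (1/3)*p + tot > 3
Before p := r - 2*tot - 2: (1/3)*r + (1/3)*tot > 11/3
Answer: WP = (1/3)*r + (1/3)*tot > 11/3


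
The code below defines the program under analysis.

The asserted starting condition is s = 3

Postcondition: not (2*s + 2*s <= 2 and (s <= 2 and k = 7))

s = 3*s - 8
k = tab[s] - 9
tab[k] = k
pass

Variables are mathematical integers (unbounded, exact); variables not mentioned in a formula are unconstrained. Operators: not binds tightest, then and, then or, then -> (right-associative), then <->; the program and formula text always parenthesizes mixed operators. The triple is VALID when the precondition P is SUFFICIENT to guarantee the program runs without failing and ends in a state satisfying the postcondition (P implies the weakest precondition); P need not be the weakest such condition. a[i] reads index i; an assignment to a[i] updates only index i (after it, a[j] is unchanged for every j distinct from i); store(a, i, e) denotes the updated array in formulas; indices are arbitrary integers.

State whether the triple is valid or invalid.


Working backward. After the program, the postcondition not (2*s + 2*s <= 2 and (s <= 2 and k = 7)) must hold; in canonical form it is not (4*s <= 2 and s <= 2 and k = 7).
Before skip: not (4*s <= 2 and s <= 2 and k = 7)
Before tab[k] := k: not (4*s <= 2 and s <= 2 and k = 7)
Before k := tab[s] - 9: not (4*s <= 2 and s <= 2 and tab[s] = 16)
Before s := 3*s - 8: not (12*s <= 34 and 3*s <= 10 and tab[3*s - 8] = 16)
The weakest precondition is not (12*s <= 34 and 3*s <= 10 and tab[3*s - 8] = 16).
Check whether s = 3 implies it.
Every state satisfying the precondition satisfies the weakest precondition: the implication holds.
Answer: valid


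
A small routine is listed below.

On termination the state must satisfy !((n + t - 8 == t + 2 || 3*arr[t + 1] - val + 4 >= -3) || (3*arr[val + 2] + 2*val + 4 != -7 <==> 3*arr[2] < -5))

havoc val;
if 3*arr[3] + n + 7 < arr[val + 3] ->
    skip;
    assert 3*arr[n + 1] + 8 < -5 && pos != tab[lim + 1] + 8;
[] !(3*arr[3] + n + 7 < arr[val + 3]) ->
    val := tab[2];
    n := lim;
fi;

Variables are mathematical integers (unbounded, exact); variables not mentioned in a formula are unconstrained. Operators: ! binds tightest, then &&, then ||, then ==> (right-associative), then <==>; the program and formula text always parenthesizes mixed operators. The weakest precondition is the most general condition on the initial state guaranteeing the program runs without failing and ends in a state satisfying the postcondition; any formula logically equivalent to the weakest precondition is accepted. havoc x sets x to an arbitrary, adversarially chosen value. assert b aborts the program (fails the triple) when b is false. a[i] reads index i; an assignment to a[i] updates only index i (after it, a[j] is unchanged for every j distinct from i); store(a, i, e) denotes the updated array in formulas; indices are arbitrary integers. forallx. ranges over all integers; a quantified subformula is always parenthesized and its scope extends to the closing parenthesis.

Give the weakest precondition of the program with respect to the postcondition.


Working backward. After the program, the postcondition !((n + t - 8 == t + 2 || 3*arr[t + 1] - val + 4 >= -3) || (3*arr[val + 2] + 2*val + 4 != -7 <==> 3*arr[2] < -5)) must hold; in canonical form it is !(n == 10 || 3*arr[t + 1] >= val - 7 || (3*arr[val + 2] + 2*val != -11 <==> 3*arr[2] < -5)).
Then branch requires 3*arr[n + 1] < -13 && pos != tab[lim + 1] + 8 && (!(n == 10 || 3*arr[t + 1] >= val - 7 || (3*arr[val + 2] + 2*val != -11 <==> 3*arr[2] < -5))); else branch requires !(lim == 10 || 3*arr[t + 1] >= tab[2] - 7 || (3*arr[tab[2] + 2] + 2*tab[2] != -11 <==> 3*arr[2] < -5)).
Before the if: (3*arr[3] + n < arr[val + 3] - 7 ==> (3*arr[n + 1] < -13 && pos != tab[lim + 1] + 8 && (!(n == 10 || 3*arr[t + 1] >= val - 7 || (3*arr[val + 2] + 2*val != -11 <==> 3*arr[2] < -5))))) && ((!(3*arr[3] + n < arr[val + 3] - 7)) ==> (!(lim == 10 || 3*arr[t + 1] >= tab[2] - 7 || (3*arr[tab[2] + 2] + 2*tab[2] != -11 <==> 3*arr[2] < -5))))
Before havoc val: forall val_1. ((3*arr[3] + n < arr[val_1 + 3] - 7 ==> (3*arr[n + 1] < -13 && pos != tab[lim + 1] + 8 && (!(n == 10 || 3*arr[t + 1] >= val_1 - 7 || (3*arr[val_1 + 2] + 2*val_1 != -11 <==> 3*arr[2] < -5))))) && ((!(3*arr[3] + n < arr[val_1 + 3] - 7)) ==> (!(lim == 10 || 3*arr[t + 1] >= tab[2] - 7 || (3*arr[tab[2] + 2] + 2*tab[2] != -11 <==> 3*arr[2] < -5)))))
Answer: WP = forall val_1. ((3*arr[3] + n < arr[val_1 + 3] - 7 ==> (3*arr[n + 1] < -13 && pos != tab[lim + 1] + 8 && (!(n == 10 || 3*arr[t + 1] >= val_1 - 7 || (3*arr[val_1 + 2] + 2*val_1 != -11 <==> 3*arr[2] < -5))))) && ((!(3*arr[3] + n < arr[val_1 + 3] - 7)) ==> (!(lim == 10 || 3*arr[t + 1] >= tab[2] - 7 || (3*arr[tab[2] + 2] + 2*tab[2] != -11 <==> 3*arr[2] < -5)))))


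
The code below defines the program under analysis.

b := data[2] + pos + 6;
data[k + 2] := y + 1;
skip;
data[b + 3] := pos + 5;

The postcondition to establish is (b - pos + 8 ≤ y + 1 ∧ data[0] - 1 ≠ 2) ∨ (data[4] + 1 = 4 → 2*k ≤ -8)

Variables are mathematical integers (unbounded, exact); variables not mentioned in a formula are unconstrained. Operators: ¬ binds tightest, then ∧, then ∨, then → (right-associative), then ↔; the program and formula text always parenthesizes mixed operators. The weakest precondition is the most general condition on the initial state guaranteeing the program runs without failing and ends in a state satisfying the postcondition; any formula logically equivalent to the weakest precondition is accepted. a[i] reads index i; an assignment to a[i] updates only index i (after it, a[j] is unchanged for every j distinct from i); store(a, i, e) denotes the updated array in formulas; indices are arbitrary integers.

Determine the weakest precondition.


Working backward. After the program, the postcondition (b - pos + 8 ≤ y + 1 ∧ data[0] - 1 ≠ 2) ∨ (data[4] + 1 = 4 → 2*k ≤ -8) must hold; in canonical form it is (b ≤ pos + y - 7 ∧ data[0] ≠ 3) ∨ (data[4] = 3 → 2*k ≤ -8).
Before data[b + 3] := pos + 5: (b ≤ pos + y - 7 ∧ store(data, b + 3, pos + 5)[0] ≠ 3) ∨ (store(data, b + 3, pos + 5)[4] = 3 → 2*k ≤ -8)
Before skip: (b ≤ pos + y - 7 ∧ store(data, b + 3, pos + 5)[0] ≠ 3) ∨ (store(data, b + 3, pos + 5)[4] = 3 → 2*k ≤ -8)
Before data[k + 2] := y + 1: (b ≤ pos + y - 7 ∧ store(store(data, k + 2, y + 1), b + 3, pos + 5)[0] ≠ 3) ∨ (store(store(data, k + 2, y + 1), b + 3, pos + 5)[4] = 3 → 2*k ≤ -8)
Before b := data[2] + pos + 6: (data[2] ≤ y - 13 ∧ store(store(data, k + 2, y + 1), data[2] + pos + 9, pos + 5)[0] ≠ 3) ∨ (store(store(data, k + 2, y + 1), data[2] + pos + 9, pos + 5)[4] = 3 → 2*k ≤ -8)
Answer: WP = (data[2] ≤ y - 13 ∧ store(store(data, k + 2, y + 1), data[2] + pos + 9, pos + 5)[0] ≠ 3) ∨ (store(store(data, k + 2, y + 1), data[2] + pos + 9, pos + 5)[4] = 3 → 2*k ≤ -8)


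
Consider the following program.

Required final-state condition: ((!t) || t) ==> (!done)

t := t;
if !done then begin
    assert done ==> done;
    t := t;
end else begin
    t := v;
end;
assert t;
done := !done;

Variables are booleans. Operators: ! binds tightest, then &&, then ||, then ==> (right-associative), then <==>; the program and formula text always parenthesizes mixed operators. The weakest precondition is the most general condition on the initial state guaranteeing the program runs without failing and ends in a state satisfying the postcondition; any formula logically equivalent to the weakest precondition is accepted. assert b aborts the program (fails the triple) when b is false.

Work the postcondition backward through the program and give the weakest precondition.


Working backward. After the program, the postcondition ((!t) || t) ==> (!done) must hold; in canonical form it is !done.
Before done := !done: done
Before assert t: t && done
Then branch requires t && done; else branch requires v && done.
Before the if: ((!done) ==> (t && done)) && (done ==> (v && done))
Before t := t: ((!done) ==> (t && done)) && (done ==> (v && done))
Answer: WP = ((!done) ==> (t && done)) && (done ==> (v && done))


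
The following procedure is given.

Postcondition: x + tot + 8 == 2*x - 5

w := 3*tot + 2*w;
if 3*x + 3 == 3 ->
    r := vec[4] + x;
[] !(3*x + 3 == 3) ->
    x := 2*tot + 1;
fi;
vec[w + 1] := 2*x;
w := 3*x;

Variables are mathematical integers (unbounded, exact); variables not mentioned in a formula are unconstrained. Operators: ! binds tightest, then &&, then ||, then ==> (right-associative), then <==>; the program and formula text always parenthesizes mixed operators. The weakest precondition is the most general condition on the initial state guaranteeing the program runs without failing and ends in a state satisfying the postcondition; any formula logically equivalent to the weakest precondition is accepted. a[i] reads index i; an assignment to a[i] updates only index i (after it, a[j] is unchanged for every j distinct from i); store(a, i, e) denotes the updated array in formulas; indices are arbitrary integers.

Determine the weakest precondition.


Working backward. After the program, the postcondition x + tot + 8 == 2*x - 5 must hold; in canonical form it is tot == x - 13.
Before w := 3*x: tot == x - 13
Before vec[w + 1] := 2*x: tot == x - 13
Then branch requires tot == x - 13; else branch requires tot == 12.
Before the if: (3*x == 0 ==> tot == x - 13) && ((!(3*x == 0)) ==> tot == 12)
Before w := 3*tot + 2*w: (3*x == 0 ==> tot == x - 13) && ((!(3*x == 0)) ==> tot == 12)
Answer: WP = (3*x == 0 ==> tot == x - 13) && ((!(3*x == 0)) ==> tot == 12)


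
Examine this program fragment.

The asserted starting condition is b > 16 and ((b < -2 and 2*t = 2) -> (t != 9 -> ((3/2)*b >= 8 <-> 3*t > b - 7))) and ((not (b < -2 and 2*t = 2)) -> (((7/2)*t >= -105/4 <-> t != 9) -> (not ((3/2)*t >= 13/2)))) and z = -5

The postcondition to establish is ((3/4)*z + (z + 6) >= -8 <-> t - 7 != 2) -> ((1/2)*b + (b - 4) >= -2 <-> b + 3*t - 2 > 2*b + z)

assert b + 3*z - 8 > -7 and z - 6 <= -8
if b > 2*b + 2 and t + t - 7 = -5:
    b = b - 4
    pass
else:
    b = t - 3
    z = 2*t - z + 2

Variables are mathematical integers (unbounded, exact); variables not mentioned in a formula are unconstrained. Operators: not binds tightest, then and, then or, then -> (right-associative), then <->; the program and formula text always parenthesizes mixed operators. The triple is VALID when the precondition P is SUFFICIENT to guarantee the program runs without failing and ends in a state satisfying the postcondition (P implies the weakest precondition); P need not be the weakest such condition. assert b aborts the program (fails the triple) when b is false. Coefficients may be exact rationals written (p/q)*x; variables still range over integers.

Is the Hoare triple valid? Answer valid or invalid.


Working backward. After the program, the postcondition ((3/4)*z + (z + 6) >= -8 <-> t - 7 != 2) -> ((1/2)*b + (b - 4) >= -2 <-> b + 3*t - 2 > 2*b + z) must hold; in canonical form it is ((7/4)*z >= -14 <-> t != 9) -> ((3/2)*b >= 2 <-> 3*t > b + z + 2).
Then branch requires ((7/4)*z >= -14 <-> t != 9) -> ((3/2)*b >= 8 <-> 3*t > b + z - 2); else branch requires ((7/2)*t >= (7/4)*z - 35/2 <-> t != 9) -> ((3/2)*t >= 13/2 <-> z > 1).
Before the if: ((b < -2 and 2*t = 2) -> (((7/4)*z >= -14 <-> t != 9) -> ((3/2)*b >= 8 <-> 3*t > b + z - 2))) and ((not (b < -2 and 2*t = 2)) -> (((7/2)*t >= (7/4)*z - 35/2 <-> t != 9) -> ((3/2)*t >= 13/2 <-> z > 1)))
Before assert b + 3*z - 8 > -7 and z - 6 <= -8: b + 3*z > 1 and z <= -2 and ((b < -2 and 2*t = 2) -> (((7/4)*z >= -14 <-> t != 9) -> ((3/2)*b >= 8 <-> 3*t > b + z - 2))) and ((not (b < -2 and 2*t = 2)) -> (((7/2)*t >= (7/4)*z - 35/2 <-> t != 9) -> ((3/2)*t >= 13/2 <-> z > 1)))
The weakest precondition is b + 3*z > 1 and z <= -2 and ((b < -2 and 2*t = 2) -> (((7/4)*z >= -14 <-> t != 9) -> ((3/2)*b >= 8 <-> 3*t > b + z - 2))) and ((not (b < -2 and 2*t = 2)) -> (((7/2)*t >= (7/4)*z - 35/2 <-> t != 9) -> ((3/2)*t >= 13/2 <-> z > 1))).
Check whether b > 16 and ((b < -2 and 2*t = 2) -> (t != 9 -> ((3/2)*b >= 8 <-> 3*t > b - 7))) and ((not (b < -2 and 2*t = 2)) -> (((7/2)*t >= -105/4 <-> t != 9) -> (not ((3/2)*t >= 13/2)))) and z = -5 implies it.
Every state satisfying the precondition satisfies the weakest precondition: the implication holds.
Answer: valid


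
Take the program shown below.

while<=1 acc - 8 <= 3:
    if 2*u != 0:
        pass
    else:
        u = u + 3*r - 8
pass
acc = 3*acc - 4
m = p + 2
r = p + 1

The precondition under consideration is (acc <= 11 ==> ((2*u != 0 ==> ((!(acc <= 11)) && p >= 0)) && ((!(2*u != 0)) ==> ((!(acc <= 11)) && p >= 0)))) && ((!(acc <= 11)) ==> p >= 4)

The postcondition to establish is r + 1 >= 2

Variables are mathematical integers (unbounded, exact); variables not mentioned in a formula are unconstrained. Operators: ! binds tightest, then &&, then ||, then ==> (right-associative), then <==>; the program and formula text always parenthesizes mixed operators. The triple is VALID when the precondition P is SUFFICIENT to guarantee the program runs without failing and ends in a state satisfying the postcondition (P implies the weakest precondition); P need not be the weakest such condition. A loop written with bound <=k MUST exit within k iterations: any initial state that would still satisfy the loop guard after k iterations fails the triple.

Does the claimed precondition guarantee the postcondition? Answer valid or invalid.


Working backward. After the program, the postcondition r + 1 >= 2 must hold; in canonical form it is r >= 1.
Before r := p + 1: p >= 0
Before m := p + 2: p >= 0
Before acc := 3*acc - 4: p >= 0
Before skip: p >= 0
Before the loop (bound <=1), unroll the exhaustion recursion (WP_0 = exit-now case; WP_j = one more guarded iteration, up to j = 1):
  WP_0: (!(acc <= 11)) && p >= 0
  WP_1: (acc <= 11 ==> ((2*u != 0 ==> ((!(acc <= 11)) && p >= 0)) && ((!(2*u != 0)) ==> ((!(acc <= 11)) && p >= 0)))) && ((!(acc <= 11)) ==> p >= 0)
So before the loop: (acc <= 11 ==> ((2*u != 0 ==> ((!(acc <= 11)) && p >= 0)) && ((!(2*u != 0)) ==> ((!(acc <= 11)) && p >= 0)))) && ((!(acc <= 11)) ==> p >= 0)
The weakest precondition is (acc <= 11 ==> ((2*u != 0 ==> ((!(acc <= 11)) && p >= 0)) && ((!(2*u != 0)) ==> ((!(acc <= 11)) && p >= 0)))) && ((!(acc <= 11)) ==> p >= 0).
Check whether (acc <= 11 ==> ((2*u != 0 ==> ((!(acc <= 11)) && p >= 0)) && ((!(2*u != 0)) ==> ((!(acc <= 11)) && p >= 0)))) && ((!(acc <= 11)) ==> p >= 4) implies it.
Every state satisfying the precondition satisfies the weakest precondition: the implication holds.
Answer: valid


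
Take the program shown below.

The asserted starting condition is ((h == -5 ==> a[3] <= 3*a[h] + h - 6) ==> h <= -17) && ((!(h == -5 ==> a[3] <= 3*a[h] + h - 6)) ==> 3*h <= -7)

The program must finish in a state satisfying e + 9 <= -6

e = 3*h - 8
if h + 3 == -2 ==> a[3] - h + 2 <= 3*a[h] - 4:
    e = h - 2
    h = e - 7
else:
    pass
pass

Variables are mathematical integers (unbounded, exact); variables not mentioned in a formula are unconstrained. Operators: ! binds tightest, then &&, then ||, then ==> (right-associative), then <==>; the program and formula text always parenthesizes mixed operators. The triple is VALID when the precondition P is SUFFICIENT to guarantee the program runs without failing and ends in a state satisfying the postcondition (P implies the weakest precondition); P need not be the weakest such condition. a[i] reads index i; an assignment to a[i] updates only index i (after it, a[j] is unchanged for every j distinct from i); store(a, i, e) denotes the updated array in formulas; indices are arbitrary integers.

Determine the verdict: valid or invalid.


Working backward. After the program, the postcondition e + 9 <= -6 must hold; in canonical form it is e <= -15.
Before skip: e <= -15
Then branch requires h <= -13; else branch requires e <= -15.
Before the if: ((h == -5 ==> a[3] <= 3*a[h] + h - 6) ==> h <= -13) && ((!(h == -5 ==> a[3] <= 3*a[h] + h - 6)) ==> e <= -15)
Before e := 3*h - 8: ((h == -5 ==> a[3] <= 3*a[h] + h - 6) ==> h <= -13) && ((!(h == -5 ==> a[3] <= 3*a[h] + h - 6)) ==> 3*h <= -7)
The weakest precondition is ((h == -5 ==> a[3] <= 3*a[h] + h - 6) ==> h <= -13) && ((!(h == -5 ==> a[3] <= 3*a[h] + h - 6)) ==> 3*h <= -7).
Check whether ((h == -5 ==> a[3] <= 3*a[h] + h - 6) ==> h <= -17) && ((!(h == -5 ==> a[3] <= 3*a[h] + h - 6)) ==> 3*h <= -7) implies it.
Every state satisfying the precondition satisfies the weakest precondition: the implication holds.
Answer: valid


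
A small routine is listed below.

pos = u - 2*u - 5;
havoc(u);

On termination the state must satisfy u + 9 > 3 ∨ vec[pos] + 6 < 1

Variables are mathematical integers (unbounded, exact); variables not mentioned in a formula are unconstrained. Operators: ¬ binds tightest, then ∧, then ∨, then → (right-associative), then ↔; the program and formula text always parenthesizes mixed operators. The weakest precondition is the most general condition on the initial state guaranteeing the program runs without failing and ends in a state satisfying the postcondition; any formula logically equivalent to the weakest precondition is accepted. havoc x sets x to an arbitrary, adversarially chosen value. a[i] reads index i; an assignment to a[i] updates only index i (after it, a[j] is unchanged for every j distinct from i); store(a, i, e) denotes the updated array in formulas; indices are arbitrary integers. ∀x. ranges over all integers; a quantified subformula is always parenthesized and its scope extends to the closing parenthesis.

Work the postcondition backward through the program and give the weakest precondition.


Working backward. After the program, the postcondition u + 9 > 3 ∨ vec[pos] + 6 < 1 must hold; in canonical form it is u > -6 ∨ vec[pos] < -5.
Before havoc u: ∀u_1. (u_1 > -6 ∨ vec[pos] < -5)
Before pos := u - 2*u - 5: ∀u_1. (u_1 > -6 ∨ vec[-u - 5] < -5)
Answer: WP = ∀u_1. (u_1 > -6 ∨ vec[-u - 5] < -5)


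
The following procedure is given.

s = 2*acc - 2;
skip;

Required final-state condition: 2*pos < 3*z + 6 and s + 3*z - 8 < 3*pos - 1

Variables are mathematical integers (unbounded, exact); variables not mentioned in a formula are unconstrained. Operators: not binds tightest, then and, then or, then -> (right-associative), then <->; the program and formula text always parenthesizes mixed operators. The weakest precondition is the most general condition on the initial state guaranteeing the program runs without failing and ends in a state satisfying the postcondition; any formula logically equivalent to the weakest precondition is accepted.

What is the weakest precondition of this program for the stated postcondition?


Working backward. After the program, the postcondition 2*pos < 3*z + 6 and s + 3*z - 8 < 3*pos - 1 must hold; in canonical form it is 2*pos < 3*z + 6 and s + 3*z < 3*pos + 7.
Before skip: 2*pos < 3*z + 6 and s + 3*z < 3*pos + 7
Before s := 2*acc - 2: 2*pos < 3*z + 6 and 2*acc + 3*z < 3*pos + 9
Answer: WP = 2*pos < 3*z + 6 and 2*acc + 3*z < 3*pos + 9


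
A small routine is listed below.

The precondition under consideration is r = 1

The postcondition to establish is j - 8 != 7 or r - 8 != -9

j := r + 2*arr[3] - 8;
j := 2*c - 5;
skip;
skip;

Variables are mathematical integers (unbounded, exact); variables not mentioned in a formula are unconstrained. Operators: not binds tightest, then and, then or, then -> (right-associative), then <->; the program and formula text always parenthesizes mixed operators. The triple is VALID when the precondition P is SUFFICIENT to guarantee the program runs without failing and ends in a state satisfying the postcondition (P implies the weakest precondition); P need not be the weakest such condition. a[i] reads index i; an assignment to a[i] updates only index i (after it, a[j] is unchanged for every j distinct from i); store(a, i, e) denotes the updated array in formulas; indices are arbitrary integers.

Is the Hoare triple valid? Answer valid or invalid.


Working backward. After the program, the postcondition j - 8 != 7 or r - 8 != -9 must hold; in canonical form it is j != 15 or r != -1.
Before skip: j != 15 or r != -1
Before skip: j != 15 or r != -1
Before j := 2*c - 5: 2*c != 20 or r != -1
Before j := r + 2*arr[3] - 8: 2*c != 20 or r != -1
The weakest precondition is 2*c != 20 or r != -1.
Check whether r = 1 implies it.
Every state satisfying the precondition satisfies the weakest precondition: the implication holds.
Answer: valid


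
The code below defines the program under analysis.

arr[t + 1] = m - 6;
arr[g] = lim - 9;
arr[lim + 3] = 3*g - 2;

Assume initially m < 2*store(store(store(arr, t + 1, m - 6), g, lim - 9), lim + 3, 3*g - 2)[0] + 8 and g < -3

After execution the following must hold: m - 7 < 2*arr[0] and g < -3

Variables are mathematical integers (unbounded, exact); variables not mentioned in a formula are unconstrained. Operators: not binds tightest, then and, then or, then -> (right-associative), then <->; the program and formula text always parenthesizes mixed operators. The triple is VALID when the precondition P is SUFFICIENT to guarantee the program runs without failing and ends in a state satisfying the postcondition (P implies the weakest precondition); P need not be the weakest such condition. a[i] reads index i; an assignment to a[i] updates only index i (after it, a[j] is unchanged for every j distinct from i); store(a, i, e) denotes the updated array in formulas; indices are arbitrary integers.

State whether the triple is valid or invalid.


Working backward. After the program, the postcondition m - 7 < 2*arr[0] and g < -3 must hold; in canonical form it is m < 2*arr[0] + 7 and g < -3.
Before arr[lim + 3] := 3*g - 2: m < 2*store(arr, lim + 3, 3*g - 2)[0] + 7 and g < -3
Before arr[g] := lim - 9: m < 2*store(store(arr, g, lim - 9), lim + 3, 3*g - 2)[0] + 7 and g < -3
Before arr[t + 1] := m - 6: m < 2*store(store(store(arr, t + 1, m - 6), g, lim - 9), lim + 3, 3*g - 2)[0] + 7 and g < -3
The weakest precondition is m < 2*store(store(store(arr, t + 1, m - 6), g, lim - 9), lim + 3, 3*g - 2)[0] + 7 and g < -3.
Check whether m < 2*store(store(store(arr, t + 1, m - 6), g, lim - 9), lim + 3, 3*g - 2)[0] + 8 and g < -3 implies it.
Countermodel: at the initial state arr = {[-4] = 3, [0] = -4, [3] = 3, [4] = 3, elsewhere 3}, g = -4, lim = 0, m = -1, t = 3, the precondition holds but the weakest precondition fails.
Answer: invalid


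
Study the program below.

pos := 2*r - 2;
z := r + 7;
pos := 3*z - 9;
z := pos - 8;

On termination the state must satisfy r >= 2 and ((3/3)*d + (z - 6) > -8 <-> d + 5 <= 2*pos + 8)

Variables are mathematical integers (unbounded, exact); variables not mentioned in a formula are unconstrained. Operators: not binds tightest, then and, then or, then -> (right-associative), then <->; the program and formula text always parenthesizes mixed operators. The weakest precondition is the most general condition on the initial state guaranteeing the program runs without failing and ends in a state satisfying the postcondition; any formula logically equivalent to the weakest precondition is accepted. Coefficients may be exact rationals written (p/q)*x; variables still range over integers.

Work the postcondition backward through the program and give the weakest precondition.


Working backward. After the program, the postcondition r >= 2 and ((3/3)*d + (z - 6) > -8 <-> d + 5 <= 2*pos + 8) must hold; in canonical form it is r >= 2 and (d + z > -2 <-> d <= 2*pos + 3).
Before z := pos - 8: r >= 2 and (d + pos > 6 <-> d <= 2*pos + 3)
Before pos := 3*z - 9: r >= 2 and (d + 3*z > 15 <-> d <= 6*z - 15)
Before z := r + 7: r >= 2 and (d + 3*r > -6 <-> d <= 6*r + 27)
Before pos := 2*r - 2: r >= 2 and (d + 3*r > -6 <-> d <= 6*r + 27)
Answer: WP = r >= 2 and (d + 3*r > -6 <-> d <= 6*r + 27)


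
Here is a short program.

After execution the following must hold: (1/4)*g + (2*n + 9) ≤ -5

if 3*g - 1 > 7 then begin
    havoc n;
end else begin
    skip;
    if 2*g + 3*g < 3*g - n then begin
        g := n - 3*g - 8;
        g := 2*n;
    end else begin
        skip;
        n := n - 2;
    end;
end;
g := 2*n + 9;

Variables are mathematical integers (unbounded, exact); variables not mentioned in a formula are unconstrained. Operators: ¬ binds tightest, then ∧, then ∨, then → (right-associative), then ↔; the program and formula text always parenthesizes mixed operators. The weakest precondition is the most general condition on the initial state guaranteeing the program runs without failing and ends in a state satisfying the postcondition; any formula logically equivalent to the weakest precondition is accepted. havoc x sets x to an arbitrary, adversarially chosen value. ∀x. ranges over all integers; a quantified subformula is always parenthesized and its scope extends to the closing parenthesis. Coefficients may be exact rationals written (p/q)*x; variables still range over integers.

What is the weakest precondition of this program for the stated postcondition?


Working backward. After the program, the postcondition (1/4)*g + (2*n + 9) ≤ -5 must hold; in canonical form it is (1/4)*g + 2*n ≤ -14.
Before g := 2*n + 9: (5/2)*n ≤ -65/4
Then branch requires ∀n_1. (5/2)*n_1 ≤ -65/4; else branch requires (2*g + n < 0 → (5/2)*n ≤ -65/4) ∧ ((¬(2*g + n < 0)) → (5/2)*n ≤ -45/4).
Before the if: (3*g > 8 → (∀n_1. (5/2)*n_1 ≤ -65/4)) ∧ ((¬(3*g > 8)) → ((2*g + n < 0 → (5/2)*n ≤ -65/4) ∧ ((¬(2*g + n < 0)) → (5/2)*n ≤ -45/4)))
Answer: WP = (3*g > 8 → (∀n_1. (5/2)*n_1 ≤ -65/4)) ∧ ((¬(3*g > 8)) → ((2*g + n < 0 → (5/2)*n ≤ -65/4) ∧ ((¬(2*g + n < 0)) → (5/2)*n ≤ -45/4)))


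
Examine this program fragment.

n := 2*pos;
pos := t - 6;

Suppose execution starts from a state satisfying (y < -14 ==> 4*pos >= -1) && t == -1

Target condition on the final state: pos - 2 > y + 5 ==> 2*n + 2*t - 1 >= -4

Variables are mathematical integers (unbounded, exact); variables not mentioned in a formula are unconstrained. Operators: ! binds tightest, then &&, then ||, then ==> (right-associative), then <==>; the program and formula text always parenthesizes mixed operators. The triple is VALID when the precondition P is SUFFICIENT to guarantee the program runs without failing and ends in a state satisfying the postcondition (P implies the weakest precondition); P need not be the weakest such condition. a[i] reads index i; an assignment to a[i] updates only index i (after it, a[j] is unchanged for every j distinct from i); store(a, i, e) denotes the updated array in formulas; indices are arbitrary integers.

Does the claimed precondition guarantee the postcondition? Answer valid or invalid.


Working backward. After the program, the postcondition pos - 2 > y + 5 ==> 2*n + 2*t - 1 >= -4 must hold; in canonical form it is pos > y + 7 ==> 2*n + 2*t >= -3.
Before pos := t - 6: t > y + 13 ==> 2*n + 2*t >= -3
Before n := 2*pos: t > y + 13 ==> 4*pos + 2*t >= -3
The weakest precondition is t > y + 13 ==> 4*pos + 2*t >= -3.
Check whether (y < -14 ==> 4*pos >= -1) && t == -1 implies it.
Every state satisfying the precondition satisfies the weakest precondition: the implication holds.
Answer: valid


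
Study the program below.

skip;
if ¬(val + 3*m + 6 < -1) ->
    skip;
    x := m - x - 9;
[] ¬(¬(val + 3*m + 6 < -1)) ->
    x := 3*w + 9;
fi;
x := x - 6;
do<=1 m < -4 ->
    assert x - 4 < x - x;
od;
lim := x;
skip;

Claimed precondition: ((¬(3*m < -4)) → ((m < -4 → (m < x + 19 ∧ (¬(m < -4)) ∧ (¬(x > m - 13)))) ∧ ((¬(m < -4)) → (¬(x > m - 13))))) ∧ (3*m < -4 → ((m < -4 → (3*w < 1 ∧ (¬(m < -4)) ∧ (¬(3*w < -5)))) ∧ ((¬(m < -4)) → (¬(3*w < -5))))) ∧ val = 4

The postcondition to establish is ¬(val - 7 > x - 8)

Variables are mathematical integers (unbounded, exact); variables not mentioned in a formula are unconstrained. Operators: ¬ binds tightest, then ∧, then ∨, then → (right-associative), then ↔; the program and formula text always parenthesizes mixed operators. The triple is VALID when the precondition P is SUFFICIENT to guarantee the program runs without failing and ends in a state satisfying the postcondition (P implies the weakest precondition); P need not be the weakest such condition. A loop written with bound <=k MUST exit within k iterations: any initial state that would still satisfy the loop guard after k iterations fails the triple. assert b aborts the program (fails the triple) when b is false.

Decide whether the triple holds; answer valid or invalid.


Working backward. After the program, the postcondition ¬(val - 7 > x - 8) must hold; in canonical form it is ¬(val > x - 1).
Before skip: ¬(val > x - 1)
Before lim := x: ¬(val > x - 1)
Before the loop (bound <=1), unroll the exhaustion recursion (WP_0 = exit-now case; WP_j = one more guarded iteration, up to j = 1):
  WP_0: (¬(m < -4)) ∧ (¬(val > x - 1))
  WP_1: (m < -4 → (x < 4 ∧ (¬(m < -4)) ∧ (¬(val > x - 1)))) ∧ ((¬(m < -4)) → (¬(val > x - 1)))
So before the loop: (m < -4 → (x < 4 ∧ (¬(m < -4)) ∧ (¬(val > x - 1)))) ∧ ((¬(m < -4)) → (¬(val > x - 1)))
Before x := x - 6: (m < -4 → (x < 10 ∧ (¬(m < -4)) ∧ (¬(val > x - 7)))) ∧ ((¬(m < -4)) → (¬(val > x - 7)))
Then branch requires (m < -4 → (m < x + 19 ∧ (¬(m < -4)) ∧ (¬(val + x > m - 16)))) ∧ ((¬(m < -4)) → (¬(val + x > m - 16))); else branch requires (m < -4 → (3*w < 1 ∧ (¬(m < -4)) ∧ (¬(val > 3*w + 2)))) ∧ ((¬(m < -4)) → (¬(val > 3*w + 2))).
Before the if: ((¬(3*m + val < -7)) → ((m < -4 → (m < x + 19 ∧ (¬(m < -4)) ∧ (¬(val + x > m - 16)))) ∧ ((¬(m < -4)) → (¬(val + x > m - 16))))) ∧ (3*m + val < -7 → ((m < -4 → (3*w < 1 ∧ (¬(m < -4)) ∧ (¬(val > 3*w + 2)))) ∧ ((¬(m < -4)) → (¬(val > 3*w + 2)))))
Before skip: ((¬(3*m + val < -7)) → ((m < -4 → (m < x + 19 ∧ (¬(m < -4)) ∧ (¬(val + x > m - 16)))) ∧ ((¬(m < -4)) → (¬(val + x > m - 16))))) ∧ (3*m + val < -7 → ((m < -4 → (3*w < 1 ∧ (¬(m < -4)) ∧ (¬(val > 3*w + 2)))) ∧ ((¬(m < -4)) → (¬(val > 3*w + 2)))))
The weakest precondition is ((¬(3*m + val < -7)) → ((m < -4 → (m < x + 19 ∧ (¬(m < -4)) ∧ (¬(val + x > m - 16)))) ∧ ((¬(m < -4)) → (¬(val + x > m - 16))))) ∧ (3*m + val < -7 → ((m < -4 → (3*w < 1 ∧ (¬(m < -4)) ∧ (¬(val > 3*w + 2)))) ∧ ((¬(m < -4)) → (¬(val > 3*w + 2))))).
Check whether ((¬(3*m < -4)) → ((m < -4 → (m < x + 19 ∧ (¬(m < -4)) ∧ (¬(x > m - 13)))) ∧ ((¬(m < -4)) → (¬(x > m - 13))))) ∧ (3*m < -4 → ((m < -4 → (3*w < 1 ∧ (¬(m < -4)) ∧ (¬(3*w < -5)))) ∧ ((¬(m < -4)) → (¬(3*w < -5))))) ∧ val = 4 implies it.
Countermodel: at the initial state m = 0, val = 4, w = -2, x = -13, the precondition holds but the weakest precondition fails.
Answer: invalid
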